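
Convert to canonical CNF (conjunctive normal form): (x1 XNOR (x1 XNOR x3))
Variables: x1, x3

(x1 OR x3) AND (NOT x1 OR x3)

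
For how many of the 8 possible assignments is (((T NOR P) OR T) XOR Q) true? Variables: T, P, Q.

Satisfying assignments: (0,0,0), (0,1,1), (1,0,0), (1,1,0)
Count: 4 out of 8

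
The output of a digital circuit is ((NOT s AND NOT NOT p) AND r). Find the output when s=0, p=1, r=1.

Substituting: ((NOT 0 AND NOT NOT 1) AND 1)
= 1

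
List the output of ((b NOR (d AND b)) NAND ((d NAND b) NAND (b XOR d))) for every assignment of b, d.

b | d | Output
--------------
0 | 0 | 0
0 | 1 | 1
1 | 0 | 1
1 | 1 | 1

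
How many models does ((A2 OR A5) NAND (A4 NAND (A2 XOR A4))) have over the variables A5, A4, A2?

Satisfying assignments: (0,0,0), (0,1,0), (1,1,0)
Count: 3 out of 8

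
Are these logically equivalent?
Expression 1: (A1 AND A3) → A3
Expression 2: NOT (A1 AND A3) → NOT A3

No, Inverse is not equivalent to original (counterexample: A3=1, A1=0)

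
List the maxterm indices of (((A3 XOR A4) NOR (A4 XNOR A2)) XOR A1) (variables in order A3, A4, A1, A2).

ΠM(0, 3, 4, 5, 8, 9, 13, 14) = (A3 OR A4 OR A1 OR A2) AND (A3 OR A4 OR NOT A1 OR NOT A2) AND (A3 OR NOT A4 OR A1 OR A2) AND (A3 OR NOT A4 OR A1 OR NOT A2) AND (NOT A3 OR A4 OR A1 OR A2) AND (NOT A3 OR A4 OR A1 OR NOT A2) AND (NOT A3 OR NOT A4 OR A1 OR NOT A2) AND (NOT A3 OR NOT A4 OR NOT A1 OR A2)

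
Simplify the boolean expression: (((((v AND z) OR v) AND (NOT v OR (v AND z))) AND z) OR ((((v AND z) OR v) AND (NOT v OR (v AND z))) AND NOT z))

By distribution ((E AND v) OR (E AND NOT v) = E) then distribution ((E OR v) AND (E OR NOT v) = E):
= (v AND z)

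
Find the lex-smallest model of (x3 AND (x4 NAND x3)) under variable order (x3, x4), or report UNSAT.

x3=1, x4=0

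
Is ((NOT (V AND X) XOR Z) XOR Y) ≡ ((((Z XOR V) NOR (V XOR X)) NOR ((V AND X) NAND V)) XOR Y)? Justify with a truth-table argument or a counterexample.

No. Counterexample: with Z=0, V=0, X=0, Y=0, Expression 1 = 1 but Expression 2 = 0.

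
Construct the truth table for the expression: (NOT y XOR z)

z | y | Output
--------------
0 | 0 | 1
0 | 1 | 0
1 | 0 | 0
1 | 1 | 1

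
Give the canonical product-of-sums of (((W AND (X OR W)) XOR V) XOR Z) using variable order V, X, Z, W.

ΠM(0, 3, 4, 7, 9, 10, 13, 14) = (V OR X OR Z OR W) AND (V OR X OR NOT Z OR NOT W) AND (V OR NOT X OR Z OR W) AND (V OR NOT X OR NOT Z OR NOT W) AND (NOT V OR X OR Z OR NOT W) AND (NOT V OR X OR NOT Z OR W) AND (NOT V OR NOT X OR Z OR NOT W) AND (NOT V OR NOT X OR NOT Z OR W)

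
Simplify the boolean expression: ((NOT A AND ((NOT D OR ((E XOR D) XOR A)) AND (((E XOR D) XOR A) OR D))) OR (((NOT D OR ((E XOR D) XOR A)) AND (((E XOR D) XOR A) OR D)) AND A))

By distribution ((E AND v) OR (E AND NOT v) = E) then distribution ((E OR v) AND (E OR NOT v) = E):
= ((E XOR D) XOR A)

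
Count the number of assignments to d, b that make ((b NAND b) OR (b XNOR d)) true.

Satisfying assignments: (0,0), (1,0), (1,1)
Count: 3 out of 4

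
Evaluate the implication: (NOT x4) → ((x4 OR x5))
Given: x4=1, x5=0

Antecedent (NOT x4) = 0; consequent ((x4 OR x5)) = 1.
0 → 1 = 1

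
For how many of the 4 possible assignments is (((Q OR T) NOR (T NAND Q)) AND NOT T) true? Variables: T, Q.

No assignment satisfies the expression.
Count: 0 out of 4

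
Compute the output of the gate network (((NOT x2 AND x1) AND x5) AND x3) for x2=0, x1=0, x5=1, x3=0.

Substituting: (((NOT 0 AND 0) AND 1) AND 0)
= 0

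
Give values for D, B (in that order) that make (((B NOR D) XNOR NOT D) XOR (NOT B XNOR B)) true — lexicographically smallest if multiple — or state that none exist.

D=0, B=0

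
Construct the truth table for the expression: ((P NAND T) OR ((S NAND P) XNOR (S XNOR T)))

P | S | T | Output
------------------
0 | 0 | 0 | 1
0 | 0 | 1 | 1
0 | 1 | 0 | 1
0 | 1 | 1 | 1
1 | 0 | 0 | 1
1 | 0 | 1 | 0
1 | 1 | 0 | 1
1 | 1 | 1 | 0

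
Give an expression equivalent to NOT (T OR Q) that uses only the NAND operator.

(((T NAND T) NAND (Q NAND Q)) NAND ((T NAND T) NAND (Q NAND Q)))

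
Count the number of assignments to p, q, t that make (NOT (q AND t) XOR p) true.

Satisfying assignments: (0,0,0), (0,0,1), (0,1,0), (1,1,1)
Count: 4 out of 8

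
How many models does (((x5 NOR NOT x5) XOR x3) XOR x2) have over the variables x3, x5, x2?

Satisfying assignments: (0,0,1), (0,1,1), (1,0,0), (1,1,0)
Count: 4 out of 8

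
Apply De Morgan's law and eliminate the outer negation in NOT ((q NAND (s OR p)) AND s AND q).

NOT (q NAND (s OR p)) OR NOT s OR NOT q
De Morgan's: NOT(AND of terms) = OR of negations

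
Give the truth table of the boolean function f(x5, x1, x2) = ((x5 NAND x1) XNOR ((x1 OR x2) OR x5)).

x5 | x1 | x2 | Output
---------------------
0 | 0 | 0 | 0
0 | 0 | 1 | 1
0 | 1 | 0 | 1
0 | 1 | 1 | 1
1 | 0 | 0 | 1
1 | 0 | 1 | 1
1 | 1 | 0 | 0
1 | 1 | 1 | 0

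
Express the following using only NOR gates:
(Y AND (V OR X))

((Y NOR Y) NOR (((V NOR X) NOR (V NOR X)) NOR ((V NOR X) NOR (V NOR X))))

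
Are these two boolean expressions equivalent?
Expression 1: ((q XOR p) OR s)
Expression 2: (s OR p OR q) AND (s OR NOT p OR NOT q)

Yes, they are equivalent — the two output columns agree on all 8 assignments:
s | p | q | Expression 1 | Expression 2
---------------------------------------
0 | 0 | 0 | 0 | 0
0 | 0 | 1 | 1 | 1
0 | 1 | 0 | 1 | 1
0 | 1 | 1 | 0 | 0
1 | 0 | 0 | 1 | 1
1 | 0 | 1 | 1 | 1
1 | 1 | 0 | 1 | 1
1 | 1 | 1 | 1 | 1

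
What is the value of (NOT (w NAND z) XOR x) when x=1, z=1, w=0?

Substituting: (NOT (0 NAND 1) XOR 1)
= 1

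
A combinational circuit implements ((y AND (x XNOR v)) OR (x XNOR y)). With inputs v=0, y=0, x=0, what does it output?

Substituting: ((0 AND (0 XNOR 0)) OR (0 XNOR 0))
= 1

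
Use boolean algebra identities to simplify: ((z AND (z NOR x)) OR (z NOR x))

By absorption (E OR (E AND v) = E):
= (z NOR x)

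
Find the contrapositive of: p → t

Contrapositive: NOT t → NOT p
Note: A statement and its contrapositive are logically equivalent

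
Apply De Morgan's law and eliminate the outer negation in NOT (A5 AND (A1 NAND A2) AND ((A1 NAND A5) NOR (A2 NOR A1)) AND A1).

NOT A5 OR NOT (A1 NAND A2) OR NOT ((A1 NAND A5) NOR (A2 NOR A1)) OR NOT A1
De Morgan's: NOT(AND of terms) = OR of negations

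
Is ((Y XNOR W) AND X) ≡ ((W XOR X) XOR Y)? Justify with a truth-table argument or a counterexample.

No. Counterexample: with X=0, Y=0, W=1, Expression 1 = 0 but Expression 2 = 1.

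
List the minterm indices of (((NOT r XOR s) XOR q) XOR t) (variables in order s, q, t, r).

Σm(0, 3, 5, 6, 9, 10, 12, 15) = (NOT s AND NOT q AND NOT t AND NOT r) OR (NOT s AND NOT q AND t AND r) OR (NOT s AND q AND NOT t AND r) OR (NOT s AND q AND t AND NOT r) OR (s AND NOT q AND NOT t AND r) OR (s AND NOT q AND t AND NOT r) OR (s AND q AND NOT t AND NOT r) OR (s AND q AND t AND r)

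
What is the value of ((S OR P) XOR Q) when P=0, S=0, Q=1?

Substituting: ((0 OR 0) XOR 1)
= 1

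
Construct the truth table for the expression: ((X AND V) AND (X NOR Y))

V | X | Y | Output
------------------
0 | 0 | 0 | 0
0 | 0 | 1 | 0
0 | 1 | 0 | 0
0 | 1 | 1 | 0
1 | 0 | 0 | 0
1 | 0 | 1 | 0
1 | 1 | 0 | 0
1 | 1 | 1 | 0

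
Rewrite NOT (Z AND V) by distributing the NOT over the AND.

NOT Z OR NOT V
De Morgan's: NOT(AND of terms) = OR of negations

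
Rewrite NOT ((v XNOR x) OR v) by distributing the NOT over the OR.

NOT (v XNOR x) AND NOT v
De Morgan's: NOT(OR of terms) = AND of negations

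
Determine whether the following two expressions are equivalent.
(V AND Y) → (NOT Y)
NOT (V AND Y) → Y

No, Inverse is not equivalent to original (counterexample: V=0, Y=0, Z=0)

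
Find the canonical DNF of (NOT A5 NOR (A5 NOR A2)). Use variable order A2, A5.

(NOT A2 AND A5) OR (A2 AND A5)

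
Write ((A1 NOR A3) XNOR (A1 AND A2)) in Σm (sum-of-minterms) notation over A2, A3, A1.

Σm(1, 2, 3, 6) = (NOT A2 AND NOT A3 AND A1) OR (NOT A2 AND A3 AND NOT A1) OR (NOT A2 AND A3 AND A1) OR (A2 AND A3 AND NOT A1)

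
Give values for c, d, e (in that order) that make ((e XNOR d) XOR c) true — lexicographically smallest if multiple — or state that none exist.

c=0, d=0, e=0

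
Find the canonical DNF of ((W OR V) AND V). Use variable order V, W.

(V AND NOT W) OR (V AND W)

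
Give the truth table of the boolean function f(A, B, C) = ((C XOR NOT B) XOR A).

A | B | C | Output
------------------
0 | 0 | 0 | 1
0 | 0 | 1 | 0
0 | 1 | 0 | 0
0 | 1 | 1 | 1
1 | 0 | 0 | 0
1 | 0 | 1 | 1
1 | 1 | 0 | 1
1 | 1 | 1 | 0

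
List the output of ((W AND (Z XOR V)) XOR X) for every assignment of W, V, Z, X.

W | V | Z | X | Output
----------------------
0 | 0 | 0 | 0 | 0
0 | 0 | 0 | 1 | 1
0 | 0 | 1 | 0 | 0
0 | 0 | 1 | 1 | 1
0 | 1 | 0 | 0 | 0
0 | 1 | 0 | 1 | 1
0 | 1 | 1 | 0 | 0
0 | 1 | 1 | 1 | 1
1 | 0 | 0 | 0 | 0
1 | 0 | 0 | 1 | 1
1 | 0 | 1 | 0 | 1
1 | 0 | 1 | 1 | 0
1 | 1 | 0 | 0 | 1
1 | 1 | 0 | 1 | 0
1 | 1 | 1 | 0 | 0
1 | 1 | 1 | 1 | 1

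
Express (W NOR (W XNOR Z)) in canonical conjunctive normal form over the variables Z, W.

(Z OR W) AND (Z OR NOT W) AND (NOT Z OR NOT W)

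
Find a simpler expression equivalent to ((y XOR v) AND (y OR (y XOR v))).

By absorption (E AND (E OR v) = E):
= (y XOR v)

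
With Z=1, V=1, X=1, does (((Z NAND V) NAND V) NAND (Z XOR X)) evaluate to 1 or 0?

Substituting: (((1 NAND 1) NAND 1) NAND (1 XOR 1))
= 1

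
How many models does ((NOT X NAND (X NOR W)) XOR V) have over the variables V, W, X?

Satisfying assignments: (0,0,1), (0,1,0), (0,1,1), (1,0,0)
Count: 4 out of 8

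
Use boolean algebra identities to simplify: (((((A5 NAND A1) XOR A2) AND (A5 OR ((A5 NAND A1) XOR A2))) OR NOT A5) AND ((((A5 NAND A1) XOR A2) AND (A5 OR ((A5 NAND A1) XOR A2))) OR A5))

By distribution ((E OR v) AND (E OR NOT v) = E) then absorption (E AND (E OR v) = E):
= ((A5 NAND A1) XOR A2)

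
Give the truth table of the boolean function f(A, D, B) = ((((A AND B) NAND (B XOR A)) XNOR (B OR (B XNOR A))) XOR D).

A | D | B | Output
------------------
0 | 0 | 0 | 1
0 | 0 | 1 | 1
0 | 1 | 0 | 0
0 | 1 | 1 | 0
1 | 0 | 0 | 0
1 | 0 | 1 | 1
1 | 1 | 0 | 1
1 | 1 | 1 | 0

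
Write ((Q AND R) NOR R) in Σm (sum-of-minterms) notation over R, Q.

Σm(0, 1) = (NOT R AND NOT Q) OR (NOT R AND Q)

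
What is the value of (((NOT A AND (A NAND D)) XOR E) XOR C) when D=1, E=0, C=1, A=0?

Substituting: (((NOT 0 AND (0 NAND 1)) XOR 0) XOR 1)
= 0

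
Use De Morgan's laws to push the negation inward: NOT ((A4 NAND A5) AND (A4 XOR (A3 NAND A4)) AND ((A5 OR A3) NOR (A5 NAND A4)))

NOT (A4 NAND A5) OR NOT (A4 XOR (A3 NAND A4)) OR NOT ((A5 OR A3) NOR (A5 NAND A4))
De Morgan's: NOT(AND of terms) = OR of negations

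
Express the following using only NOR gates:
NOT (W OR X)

(((W NOR X) NOR (W NOR X)) NOR ((W NOR X) NOR (W NOR X)))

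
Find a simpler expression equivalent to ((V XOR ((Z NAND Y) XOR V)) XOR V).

By XOR self-cancellation ((E XOR v) XOR v = E):
= ((Z NAND Y) XOR V)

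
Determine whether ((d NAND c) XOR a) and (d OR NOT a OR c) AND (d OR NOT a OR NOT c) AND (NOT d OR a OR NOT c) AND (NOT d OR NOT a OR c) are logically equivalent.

Yes, they are equivalent — the two output columns agree on all 8 assignments:
d | a | c | Expression 1 | Expression 2
---------------------------------------
0 | 0 | 0 | 1 | 1
0 | 0 | 1 | 1 | 1
0 | 1 | 0 | 0 | 0
0 | 1 | 1 | 0 | 0
1 | 0 | 0 | 1 | 1
1 | 0 | 1 | 0 | 0
1 | 1 | 0 | 0 | 0
1 | 1 | 1 | 1 | 1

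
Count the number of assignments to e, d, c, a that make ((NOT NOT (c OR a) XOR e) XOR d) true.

Satisfying assignments: (0,0,0,1), (0,0,1,0), (0,0,1,1), (0,1,0,0), (1,0,0,0), (1,1,0,1), (1,1,1,0), (1,1,1,1)
Count: 8 out of 16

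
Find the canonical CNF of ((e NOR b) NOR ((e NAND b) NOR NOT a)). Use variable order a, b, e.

(a OR b OR e) AND (NOT a OR b OR e) AND (NOT a OR NOT b OR NOT e)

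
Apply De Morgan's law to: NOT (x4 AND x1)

NOT x4 OR NOT x1
De Morgan's: NOT(AND of terms) = OR of negations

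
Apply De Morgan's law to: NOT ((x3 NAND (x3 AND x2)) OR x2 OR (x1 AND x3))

NOT (x3 NAND (x3 AND x2)) AND NOT x2 AND NOT (x1 AND x3)
De Morgan's: NOT(OR of terms) = AND of negations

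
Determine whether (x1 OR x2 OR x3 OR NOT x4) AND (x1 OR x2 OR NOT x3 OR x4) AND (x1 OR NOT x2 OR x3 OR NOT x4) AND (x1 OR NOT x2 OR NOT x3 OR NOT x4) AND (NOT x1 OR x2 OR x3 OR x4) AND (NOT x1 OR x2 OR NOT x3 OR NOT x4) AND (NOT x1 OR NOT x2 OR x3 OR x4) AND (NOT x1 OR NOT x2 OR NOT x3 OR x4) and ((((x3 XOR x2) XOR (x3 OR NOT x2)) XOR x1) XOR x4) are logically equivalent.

Yes, they are equivalent — the two output columns agree on all 16 assignments:
x1 | x2 | x3 | x4 | Expression 1 | Expression 2
-----------------------------------------------
0 | 0 | 0 | 0 | 1 | 1
0 | 0 | 0 | 1 | 0 | 0
0 | 0 | 1 | 0 | 0 | 0
0 | 0 | 1 | 1 | 1 | 1
0 | 1 | 0 | 0 | 1 | 1
0 | 1 | 0 | 1 | 0 | 0
0 | 1 | 1 | 0 | 1 | 1
0 | 1 | 1 | 1 | 0 | 0
1 | 0 | 0 | 0 | 0 | 0
1 | 0 | 0 | 1 | 1 | 1
1 | 0 | 1 | 0 | 1 | 1
1 | 0 | 1 | 1 | 0 | 0
1 | 1 | 0 | 0 | 0 | 0
1 | 1 | 0 | 1 | 1 | 1
1 | 1 | 1 | 0 | 0 | 0
1 | 1 | 1 | 1 | 1 | 1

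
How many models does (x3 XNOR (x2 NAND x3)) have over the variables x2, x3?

Satisfying assignments: (0,1)
Count: 1 out of 4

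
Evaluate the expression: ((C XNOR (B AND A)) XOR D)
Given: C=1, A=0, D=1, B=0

Substituting: ((1 XNOR (0 AND 0)) XOR 1)
= 1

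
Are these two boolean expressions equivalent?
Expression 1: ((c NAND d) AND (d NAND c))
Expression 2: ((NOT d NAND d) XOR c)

No. Counterexample: with c=1, d=0, Expression 1 = 1 but Expression 2 = 0.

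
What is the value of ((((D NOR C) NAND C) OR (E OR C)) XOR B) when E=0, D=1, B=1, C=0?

Substituting: ((((1 NOR 0) NAND 0) OR (0 OR 0)) XOR 1)
= 0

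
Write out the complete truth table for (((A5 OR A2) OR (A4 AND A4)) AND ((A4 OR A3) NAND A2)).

A2 | A3 | A4 | A5 | Output
--------------------------
0 | 0 | 0 | 0 | 0
0 | 0 | 0 | 1 | 1
0 | 0 | 1 | 0 | 1
0 | 0 | 1 | 1 | 1
0 | 1 | 0 | 0 | 0
0 | 1 | 0 | 1 | 1
0 | 1 | 1 | 0 | 1
0 | 1 | 1 | 1 | 1
1 | 0 | 0 | 0 | 1
1 | 0 | 0 | 1 | 1
1 | 0 | 1 | 0 | 0
1 | 0 | 1 | 1 | 0
1 | 1 | 0 | 0 | 0
1 | 1 | 0 | 1 | 0
1 | 1 | 1 | 0 | 0
1 | 1 | 1 | 1 | 0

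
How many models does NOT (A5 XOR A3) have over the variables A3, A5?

Satisfying assignments: (0,0), (1,1)
Count: 2 out of 4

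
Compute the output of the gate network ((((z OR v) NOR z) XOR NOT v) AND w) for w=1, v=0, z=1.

Substituting: ((((1 OR 0) NOR 1) XOR NOT 0) AND 1)
= 1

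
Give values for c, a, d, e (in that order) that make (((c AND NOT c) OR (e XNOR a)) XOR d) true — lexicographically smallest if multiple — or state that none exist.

c=0, a=0, d=0, e=0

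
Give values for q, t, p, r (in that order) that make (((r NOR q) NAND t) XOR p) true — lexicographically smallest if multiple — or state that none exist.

q=0, t=0, p=0, r=0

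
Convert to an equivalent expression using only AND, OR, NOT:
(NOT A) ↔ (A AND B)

((NOT A) AND (A AND B)) OR (A AND NOT (A AND B))
(Biconditional = both true or both false)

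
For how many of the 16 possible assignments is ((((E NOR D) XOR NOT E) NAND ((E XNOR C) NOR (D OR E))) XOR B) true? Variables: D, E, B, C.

Satisfying assignments: (0,0,0,0), (0,0,0,1), (0,1,0,0), (0,1,0,1), (1,0,0,0), (1,0,0,1), (1,1,0,0), (1,1,0,1)
Count: 8 out of 16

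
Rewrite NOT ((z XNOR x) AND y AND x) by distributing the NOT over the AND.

NOT (z XNOR x) OR NOT y OR NOT x
De Morgan's: NOT(AND of terms) = OR of negations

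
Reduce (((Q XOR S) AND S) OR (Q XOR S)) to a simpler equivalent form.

By absorption (E OR (E AND v) = E):
= (Q XOR S)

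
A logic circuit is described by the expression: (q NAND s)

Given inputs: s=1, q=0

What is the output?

Substituting: (0 NAND 1)
= 1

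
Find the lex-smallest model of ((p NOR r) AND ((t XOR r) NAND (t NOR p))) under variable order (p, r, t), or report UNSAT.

p=0, r=0, t=0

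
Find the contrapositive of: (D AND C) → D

Contrapositive: NOT D → NOT (D AND C)
Note: A statement and its contrapositive are logically equivalent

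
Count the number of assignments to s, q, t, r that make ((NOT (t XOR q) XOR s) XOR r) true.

Satisfying assignments: (0,0,0,0), (0,0,1,1), (0,1,0,1), (0,1,1,0), (1,0,0,1), (1,0,1,0), (1,1,0,0), (1,1,1,1)
Count: 8 out of 16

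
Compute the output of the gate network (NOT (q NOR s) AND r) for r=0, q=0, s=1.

Substituting: (NOT (0 NOR 1) AND 0)
= 0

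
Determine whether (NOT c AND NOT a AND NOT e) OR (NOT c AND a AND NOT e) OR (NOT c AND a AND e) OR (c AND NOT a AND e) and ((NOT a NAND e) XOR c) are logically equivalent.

Yes, they are equivalent — the two output columns agree on all 8 assignments:
c | a | e | Expression 1 | Expression 2
---------------------------------------
0 | 0 | 0 | 1 | 1
0 | 0 | 1 | 0 | 0
0 | 1 | 0 | 1 | 1
0 | 1 | 1 | 1 | 1
1 | 0 | 0 | 0 | 0
1 | 0 | 1 | 1 | 1
1 | 1 | 0 | 0 | 0
1 | 1 | 1 | 0 | 0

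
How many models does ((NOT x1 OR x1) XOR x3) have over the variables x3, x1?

Satisfying assignments: (0,0), (0,1)
Count: 2 out of 4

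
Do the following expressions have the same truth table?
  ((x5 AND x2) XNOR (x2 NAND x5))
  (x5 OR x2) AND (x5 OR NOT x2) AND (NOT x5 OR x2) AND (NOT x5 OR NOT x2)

Yes, they are equivalent — the two output columns agree on all 4 assignments:
x5 | x2 | Expression 1 | Expression 2
-------------------------------------
0 | 0 | 0 | 0
0 | 1 | 0 | 0
1 | 0 | 0 | 0
1 | 1 | 0 | 0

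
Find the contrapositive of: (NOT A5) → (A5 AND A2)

Contrapositive: NOT (A5 AND A2) → A5
Note: A statement and its contrapositive are logically equivalent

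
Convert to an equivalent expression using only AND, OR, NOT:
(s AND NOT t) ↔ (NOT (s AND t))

((s AND NOT t) AND (NOT (s AND t))) OR (NOT (s AND NOT t) AND (s AND t))
(Biconditional = both true or both false)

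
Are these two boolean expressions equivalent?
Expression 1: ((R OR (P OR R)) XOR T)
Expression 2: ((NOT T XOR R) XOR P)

No. Counterexample: with R=0, P=0, T=0, Expression 1 = 0 but Expression 2 = 1.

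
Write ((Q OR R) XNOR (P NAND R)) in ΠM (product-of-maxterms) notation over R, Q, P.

ΠM(0, 1, 5, 7) = (R OR Q OR P) AND (R OR Q OR NOT P) AND (NOT R OR Q OR NOT P) AND (NOT R OR NOT Q OR NOT P)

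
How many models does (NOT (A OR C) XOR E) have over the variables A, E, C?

Satisfying assignments: (0,0,0), (0,1,1), (1,1,0), (1,1,1)
Count: 4 out of 8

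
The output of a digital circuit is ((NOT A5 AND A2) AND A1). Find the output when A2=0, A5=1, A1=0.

Substituting: ((NOT 1 AND 0) AND 0)
= 0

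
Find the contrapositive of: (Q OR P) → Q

Contrapositive: NOT Q → NOT (Q OR P)
Note: A statement and its contrapositive are logically equivalent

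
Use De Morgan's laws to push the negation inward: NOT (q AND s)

NOT q OR NOT s
De Morgan's: NOT(AND of terms) = OR of negations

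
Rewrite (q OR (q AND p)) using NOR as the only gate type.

((q NOR ((q NOR q) NOR (p NOR p))) NOR (q NOR ((q NOR q) NOR (p NOR p))))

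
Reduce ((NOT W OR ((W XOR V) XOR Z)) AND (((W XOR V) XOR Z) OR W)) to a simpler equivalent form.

By distribution ((E OR v) AND (E OR NOT v) = E):
= ((W XOR V) XOR Z)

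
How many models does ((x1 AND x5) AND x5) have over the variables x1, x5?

Satisfying assignments: (1,1)
Count: 1 out of 4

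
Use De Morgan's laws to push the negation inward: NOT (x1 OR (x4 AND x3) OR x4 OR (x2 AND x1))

NOT x1 AND NOT (x4 AND x3) AND NOT x4 AND NOT (x2 AND x1)
De Morgan's: NOT(OR of terms) = AND of negations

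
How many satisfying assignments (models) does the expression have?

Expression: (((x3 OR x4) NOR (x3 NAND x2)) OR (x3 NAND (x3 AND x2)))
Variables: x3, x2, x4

Satisfying assignments: (0,0,0), (0,0,1), (0,1,0), (0,1,1), (1,0,0), (1,0,1)
Count: 6 out of 8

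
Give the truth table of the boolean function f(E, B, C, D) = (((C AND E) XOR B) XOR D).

E | B | C | D | Output
----------------------
0 | 0 | 0 | 0 | 0
0 | 0 | 0 | 1 | 1
0 | 0 | 1 | 0 | 0
0 | 0 | 1 | 1 | 1
0 | 1 | 0 | 0 | 1
0 | 1 | 0 | 1 | 0
0 | 1 | 1 | 0 | 1
0 | 1 | 1 | 1 | 0
1 | 0 | 0 | 0 | 0
1 | 0 | 0 | 1 | 1
1 | 0 | 1 | 0 | 1
1 | 0 | 1 | 1 | 0
1 | 1 | 0 | 0 | 1
1 | 1 | 0 | 1 | 0
1 | 1 | 1 | 0 | 0
1 | 1 | 1 | 1 | 1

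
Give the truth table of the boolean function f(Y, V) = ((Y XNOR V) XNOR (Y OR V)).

Y | V | Output
--------------
0 | 0 | 0
0 | 1 | 0
1 | 0 | 0
1 | 1 | 1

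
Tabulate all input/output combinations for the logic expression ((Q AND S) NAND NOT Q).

S | Q | Output
--------------
0 | 0 | 1
0 | 1 | 1
1 | 0 | 1
1 | 1 | 1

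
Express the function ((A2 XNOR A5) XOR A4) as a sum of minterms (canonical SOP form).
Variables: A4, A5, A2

Σm(0, 3, 5, 6) = (NOT A4 AND NOT A5 AND NOT A2) OR (NOT A4 AND A5 AND A2) OR (A4 AND NOT A5 AND A2) OR (A4 AND A5 AND NOT A2)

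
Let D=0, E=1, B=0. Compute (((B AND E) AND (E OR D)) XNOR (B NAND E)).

Substituting: (((0 AND 1) AND (1 OR 0)) XNOR (0 NAND 1))
= 0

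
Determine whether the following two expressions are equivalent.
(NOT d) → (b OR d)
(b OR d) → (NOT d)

No, Converse is not equivalent to original (counterexample: d=0, b=0)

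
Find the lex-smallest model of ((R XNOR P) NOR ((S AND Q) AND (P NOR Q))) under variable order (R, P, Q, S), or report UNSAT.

R=0, P=1, Q=0, S=0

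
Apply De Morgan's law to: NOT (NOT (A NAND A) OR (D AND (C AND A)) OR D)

(A NAND A) AND NOT (D AND (C AND A)) AND NOT D
De Morgan's: NOT(OR of terms) = AND of negations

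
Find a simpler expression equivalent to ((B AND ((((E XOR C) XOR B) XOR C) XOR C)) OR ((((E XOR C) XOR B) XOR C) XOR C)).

By absorption (E OR (E AND v) = E) then XOR self-cancellation ((E XOR v) XOR v = E):
= ((E XOR C) XOR B)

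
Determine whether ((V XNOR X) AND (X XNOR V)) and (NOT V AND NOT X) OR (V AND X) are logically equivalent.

Yes, they are equivalent — the two output columns agree on all 4 assignments:
V | X | Expression 1 | Expression 2
-----------------------------------
0 | 0 | 1 | 1
0 | 1 | 0 | 0
1 | 0 | 0 | 0
1 | 1 | 1 | 1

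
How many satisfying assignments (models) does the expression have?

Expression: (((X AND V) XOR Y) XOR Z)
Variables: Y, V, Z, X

Satisfying assignments: (0,0,1,0), (0,0,1,1), (0,1,0,1), (0,1,1,0), (1,0,0,0), (1,0,0,1), (1,1,0,0), (1,1,1,1)
Count: 8 out of 16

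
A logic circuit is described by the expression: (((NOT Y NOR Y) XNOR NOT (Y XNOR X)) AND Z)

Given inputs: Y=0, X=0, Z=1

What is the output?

Substituting: (((NOT 0 NOR 0) XNOR NOT (0 XNOR 0)) AND 1)
= 1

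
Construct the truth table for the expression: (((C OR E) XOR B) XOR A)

B | C | A | E | Output
----------------------
0 | 0 | 0 | 0 | 0
0 | 0 | 0 | 1 | 1
0 | 0 | 1 | 0 | 1
0 | 0 | 1 | 1 | 0
0 | 1 | 0 | 0 | 1
0 | 1 | 0 | 1 | 1
0 | 1 | 1 | 0 | 0
0 | 1 | 1 | 1 | 0
1 | 0 | 0 | 0 | 1
1 | 0 | 0 | 1 | 0
1 | 0 | 1 | 0 | 0
1 | 0 | 1 | 1 | 1
1 | 1 | 0 | 0 | 0
1 | 1 | 0 | 1 | 0
1 | 1 | 1 | 0 | 1
1 | 1 | 1 | 1 | 1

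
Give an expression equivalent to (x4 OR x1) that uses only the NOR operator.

((x4 NOR x1) NOR (x4 NOR x1))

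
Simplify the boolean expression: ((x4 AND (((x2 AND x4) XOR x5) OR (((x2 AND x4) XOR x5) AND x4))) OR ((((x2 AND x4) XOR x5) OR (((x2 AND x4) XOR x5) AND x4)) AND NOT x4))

By distribution ((E AND v) OR (E AND NOT v) = E) then absorption (E OR (E AND v) = E):
= ((x2 AND x4) XOR x5)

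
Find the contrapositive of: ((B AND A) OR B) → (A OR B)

Contrapositive: NOT (A OR B) → NOT ((B AND A) OR B)
Note: A statement and its contrapositive are logically equivalent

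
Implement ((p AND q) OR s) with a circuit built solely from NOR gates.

((((p NOR p) NOR (q NOR q)) NOR s) NOR (((p NOR p) NOR (q NOR q)) NOR s))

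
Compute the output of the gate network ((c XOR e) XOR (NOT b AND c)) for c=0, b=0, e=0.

Substituting: ((0 XOR 0) XOR (NOT 0 AND 0))
= 0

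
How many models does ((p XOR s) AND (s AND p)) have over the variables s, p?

No assignment satisfies the expression.
Count: 0 out of 4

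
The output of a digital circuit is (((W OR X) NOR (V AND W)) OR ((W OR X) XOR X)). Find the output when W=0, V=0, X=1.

Substituting: (((0 OR 1) NOR (0 AND 0)) OR ((0 OR 1) XOR 1))
= 0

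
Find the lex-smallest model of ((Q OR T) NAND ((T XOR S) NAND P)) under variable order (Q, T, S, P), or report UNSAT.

Q=0, T=0, S=0, P=0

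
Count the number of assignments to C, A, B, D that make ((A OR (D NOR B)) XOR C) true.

Satisfying assignments: (0,0,0,0), (0,1,0,0), (0,1,0,1), (0,1,1,0), (0,1,1,1), (1,0,0,1), (1,0,1,0), (1,0,1,1)
Count: 8 out of 16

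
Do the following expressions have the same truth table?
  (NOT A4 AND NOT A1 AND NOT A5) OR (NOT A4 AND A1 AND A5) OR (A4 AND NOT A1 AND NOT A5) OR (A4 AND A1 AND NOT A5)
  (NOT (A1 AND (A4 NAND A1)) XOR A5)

Yes, they are equivalent — the two output columns agree on all 8 assignments:
A4 | A1 | A5 | Expression 1 | Expression 2
------------------------------------------
0 | 0 | 0 | 1 | 1
0 | 0 | 1 | 0 | 0
0 | 1 | 0 | 0 | 0
0 | 1 | 1 | 1 | 1
1 | 0 | 0 | 1 | 1
1 | 0 | 1 | 0 | 0
1 | 1 | 0 | 1 | 1
1 | 1 | 1 | 0 | 0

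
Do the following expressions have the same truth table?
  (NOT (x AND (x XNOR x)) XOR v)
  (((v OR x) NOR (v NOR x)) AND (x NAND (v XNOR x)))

No. Counterexample: with v=0, x=0, Expression 1 = 1 but Expression 2 = 0.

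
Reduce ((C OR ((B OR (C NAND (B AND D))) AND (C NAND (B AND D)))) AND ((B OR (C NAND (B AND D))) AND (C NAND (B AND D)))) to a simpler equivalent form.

By absorption (E AND (E OR v) = E) then absorption (E AND (E OR v) = E):
= (C NAND (B AND D))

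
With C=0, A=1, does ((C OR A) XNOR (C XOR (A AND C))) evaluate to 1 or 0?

Substituting: ((0 OR 1) XNOR (0 XOR (1 AND 0)))
= 0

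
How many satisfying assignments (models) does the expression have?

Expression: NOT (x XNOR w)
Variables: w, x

Satisfying assignments: (0,1), (1,0)
Count: 2 out of 4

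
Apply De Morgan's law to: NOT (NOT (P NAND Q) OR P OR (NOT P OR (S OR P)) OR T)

(P NAND Q) AND NOT P AND NOT (NOT P OR (S OR P)) AND NOT T
De Morgan's: NOT(OR of terms) = AND of negations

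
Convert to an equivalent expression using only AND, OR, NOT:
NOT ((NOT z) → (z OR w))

(NOT z) AND NOT (z OR w)
(Negated implication: NOT(A → B) = A AND NOT B)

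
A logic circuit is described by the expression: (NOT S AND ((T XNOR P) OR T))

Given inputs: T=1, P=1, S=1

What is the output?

Substituting: (NOT 1 AND ((1 XNOR 1) OR 1))
= 0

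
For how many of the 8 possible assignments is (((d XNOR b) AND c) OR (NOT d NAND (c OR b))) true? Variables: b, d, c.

Satisfying assignments: (0,0,0), (0,0,1), (0,1,0), (0,1,1), (1,1,0), (1,1,1)
Count: 6 out of 8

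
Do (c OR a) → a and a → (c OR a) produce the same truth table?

No, Converse is not equivalent to original (counterexample: c=1, a=0)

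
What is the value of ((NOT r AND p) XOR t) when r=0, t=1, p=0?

Substituting: ((NOT 0 AND 0) XOR 1)
= 1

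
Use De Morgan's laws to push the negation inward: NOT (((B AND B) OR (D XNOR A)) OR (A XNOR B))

NOT ((B AND B) OR (D XNOR A)) AND NOT (A XNOR B)
De Morgan's: NOT(OR of terms) = AND of negations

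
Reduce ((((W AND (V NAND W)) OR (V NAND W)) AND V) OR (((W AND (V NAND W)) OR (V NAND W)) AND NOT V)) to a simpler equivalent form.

By distribution ((E AND v) OR (E AND NOT v) = E) then absorption (E OR (E AND v) = E):
= (V NAND W)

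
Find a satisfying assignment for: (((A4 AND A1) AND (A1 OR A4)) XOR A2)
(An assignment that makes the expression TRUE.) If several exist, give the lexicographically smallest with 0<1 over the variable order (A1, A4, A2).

A1=0, A4=0, A2=1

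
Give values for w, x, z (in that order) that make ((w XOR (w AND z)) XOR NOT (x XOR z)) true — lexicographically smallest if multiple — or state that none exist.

w=0, x=0, z=0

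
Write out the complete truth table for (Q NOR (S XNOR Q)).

Q | S | Output
--------------
0 | 0 | 0
0 | 1 | 1
1 | 0 | 0
1 | 1 | 0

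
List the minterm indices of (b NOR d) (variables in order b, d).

Σm(0) = (NOT b AND NOT d)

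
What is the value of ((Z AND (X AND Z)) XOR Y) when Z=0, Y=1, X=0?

Substituting: ((0 AND (0 AND 0)) XOR 1)
= 1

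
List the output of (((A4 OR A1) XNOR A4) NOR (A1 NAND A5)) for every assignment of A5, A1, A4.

A5 | A1 | A4 | Output
---------------------
0 | 0 | 0 | 0
0 | 0 | 1 | 0
0 | 1 | 0 | 0
0 | 1 | 1 | 0
1 | 0 | 0 | 0
1 | 0 | 1 | 0
1 | 1 | 0 | 1
1 | 1 | 1 | 0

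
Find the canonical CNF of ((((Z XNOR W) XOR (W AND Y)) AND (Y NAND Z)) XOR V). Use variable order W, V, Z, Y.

(W OR V OR NOT Z OR Y) AND (W OR V OR NOT Z OR NOT Y) AND (W OR NOT V OR Z OR Y) AND (W OR NOT V OR Z OR NOT Y) AND (NOT W OR V OR Z OR Y) AND (NOT W OR V OR NOT Z OR NOT Y) AND (NOT W OR NOT V OR Z OR NOT Y) AND (NOT W OR NOT V OR NOT Z OR Y)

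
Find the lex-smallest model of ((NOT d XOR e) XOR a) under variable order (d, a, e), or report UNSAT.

d=0, a=0, e=0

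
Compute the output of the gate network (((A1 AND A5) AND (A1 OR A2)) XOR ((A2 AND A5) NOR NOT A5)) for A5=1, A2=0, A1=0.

Substituting: (((0 AND 1) AND (0 OR 0)) XOR ((0 AND 1) NOR NOT 1))
= 1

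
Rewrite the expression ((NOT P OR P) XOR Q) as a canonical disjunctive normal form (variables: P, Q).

(NOT P AND NOT Q) OR (P AND NOT Q)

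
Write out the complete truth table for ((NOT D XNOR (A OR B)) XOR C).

A | B | C | D | Output
----------------------
0 | 0 | 0 | 0 | 0
0 | 0 | 0 | 1 | 1
0 | 0 | 1 | 0 | 1
0 | 0 | 1 | 1 | 0
0 | 1 | 0 | 0 | 1
0 | 1 | 0 | 1 | 0
0 | 1 | 1 | 0 | 0
0 | 1 | 1 | 1 | 1
1 | 0 | 0 | 0 | 1
1 | 0 | 0 | 1 | 0
1 | 0 | 1 | 0 | 0
1 | 0 | 1 | 1 | 1
1 | 1 | 0 | 0 | 1
1 | 1 | 0 | 1 | 0
1 | 1 | 1 | 0 | 0
1 | 1 | 1 | 1 | 1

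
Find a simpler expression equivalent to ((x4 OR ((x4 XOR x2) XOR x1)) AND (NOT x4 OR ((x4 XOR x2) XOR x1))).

By distribution ((E OR v) AND (E OR NOT v) = E):
= ((x4 XOR x2) XOR x1)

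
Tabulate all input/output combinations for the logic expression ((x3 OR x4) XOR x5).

x4 | x5 | x3 | Output
---------------------
0 | 0 | 0 | 0
0 | 0 | 1 | 1
0 | 1 | 0 | 1
0 | 1 | 1 | 0
1 | 0 | 0 | 1
1 | 0 | 1 | 1
1 | 1 | 0 | 0
1 | 1 | 1 | 0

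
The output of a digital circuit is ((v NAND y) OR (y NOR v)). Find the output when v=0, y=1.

Substituting: ((0 NAND 1) OR (1 NOR 0))
= 1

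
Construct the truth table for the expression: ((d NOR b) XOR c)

d | c | b | Output
------------------
0 | 0 | 0 | 1
0 | 0 | 1 | 0
0 | 1 | 0 | 0
0 | 1 | 1 | 1
1 | 0 | 0 | 0
1 | 0 | 1 | 0
1 | 1 | 0 | 1
1 | 1 | 1 | 1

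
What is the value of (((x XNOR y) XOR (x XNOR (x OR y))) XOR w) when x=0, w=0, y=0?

Substituting: (((0 XNOR 0) XOR (0 XNOR (0 OR 0))) XOR 0)
= 0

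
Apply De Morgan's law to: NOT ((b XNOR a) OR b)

NOT (b XNOR a) AND NOT b
De Morgan's: NOT(OR of terms) = AND of negations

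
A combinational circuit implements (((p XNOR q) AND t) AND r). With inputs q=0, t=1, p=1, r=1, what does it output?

Substituting: (((1 XNOR 0) AND 1) AND 1)
= 0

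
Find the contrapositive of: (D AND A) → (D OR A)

Contrapositive: NOT (D OR A) → NOT (D AND A)
Note: A statement and its contrapositive are logically equivalent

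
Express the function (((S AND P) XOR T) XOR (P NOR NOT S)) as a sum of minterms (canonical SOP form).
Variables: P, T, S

Σm(1, 2, 5, 6) = (NOT P AND NOT T AND S) OR (NOT P AND T AND NOT S) OR (P AND NOT T AND S) OR (P AND T AND NOT S)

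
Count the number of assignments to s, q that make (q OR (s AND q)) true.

Satisfying assignments: (0,1), (1,1)
Count: 2 out of 4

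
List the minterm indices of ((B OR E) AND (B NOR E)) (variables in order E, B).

Σm() = FALSE (no minterms)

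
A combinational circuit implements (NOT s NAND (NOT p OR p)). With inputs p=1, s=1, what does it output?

Substituting: (NOT 1 NAND (NOT 1 OR 1))
= 1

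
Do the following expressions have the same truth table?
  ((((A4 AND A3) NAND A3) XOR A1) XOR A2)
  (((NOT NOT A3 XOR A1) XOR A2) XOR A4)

No. Counterexample: with A3=0, A1=0, A2=0, A4=0, Expression 1 = 1 but Expression 2 = 0.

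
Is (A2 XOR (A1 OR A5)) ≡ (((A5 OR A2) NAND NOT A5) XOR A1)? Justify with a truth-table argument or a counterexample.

No. Counterexample: with A2=0, A1=0, A5=0, Expression 1 = 0 but Expression 2 = 1.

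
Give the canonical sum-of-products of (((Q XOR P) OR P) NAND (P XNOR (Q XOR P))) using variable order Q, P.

Σm(0, 2, 3) = (NOT Q AND NOT P) OR (Q AND NOT P) OR (Q AND P)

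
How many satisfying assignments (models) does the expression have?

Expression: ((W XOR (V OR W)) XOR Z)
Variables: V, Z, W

Satisfying assignments: (0,1,0), (0,1,1), (1,0,0), (1,1,1)
Count: 4 out of 8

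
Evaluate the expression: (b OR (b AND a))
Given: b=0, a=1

Substituting: (0 OR (0 AND 1))
= 0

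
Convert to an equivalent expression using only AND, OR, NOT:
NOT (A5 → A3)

A5 AND NOT A3
(Negated implication: NOT(A → B) = A AND NOT B)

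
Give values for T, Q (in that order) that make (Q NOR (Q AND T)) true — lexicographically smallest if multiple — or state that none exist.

T=0, Q=0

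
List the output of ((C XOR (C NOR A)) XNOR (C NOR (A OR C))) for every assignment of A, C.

A | C | Output
--------------
0 | 0 | 1
0 | 1 | 0
1 | 0 | 1
1 | 1 | 0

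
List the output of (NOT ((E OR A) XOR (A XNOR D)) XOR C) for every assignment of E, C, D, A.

E | C | D | A | Output
----------------------
0 | 0 | 0 | 0 | 0
0 | 0 | 0 | 1 | 0
0 | 0 | 1 | 0 | 1
0 | 0 | 1 | 1 | 1
0 | 1 | 0 | 0 | 1
0 | 1 | 0 | 1 | 1
0 | 1 | 1 | 0 | 0
0 | 1 | 1 | 1 | 0
1 | 0 | 0 | 0 | 1
1 | 0 | 0 | 1 | 0
1 | 0 | 1 | 0 | 0
1 | 0 | 1 | 1 | 1
1 | 1 | 0 | 0 | 0
1 | 1 | 0 | 1 | 1
1 | 1 | 1 | 0 | 1
1 | 1 | 1 | 1 | 0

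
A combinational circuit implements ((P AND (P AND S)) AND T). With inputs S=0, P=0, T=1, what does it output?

Substituting: ((0 AND (0 AND 0)) AND 1)
= 0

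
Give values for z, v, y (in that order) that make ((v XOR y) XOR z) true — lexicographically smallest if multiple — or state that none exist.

z=0, v=0, y=1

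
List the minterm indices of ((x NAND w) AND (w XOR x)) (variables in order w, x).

Σm(1, 2) = (NOT w AND x) OR (w AND NOT x)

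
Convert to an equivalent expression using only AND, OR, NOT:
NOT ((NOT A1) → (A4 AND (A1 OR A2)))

(NOT A1) AND NOT (A4 AND (A1 OR A2))
(Negated implication: NOT(A → B) = A AND NOT B)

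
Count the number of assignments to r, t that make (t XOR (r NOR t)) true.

Satisfying assignments: (0,0), (0,1), (1,1)
Count: 3 out of 4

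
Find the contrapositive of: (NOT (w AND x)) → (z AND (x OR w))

Contrapositive: NOT (z AND (x OR w)) → (w AND x)
Note: A statement and its contrapositive are logically equivalent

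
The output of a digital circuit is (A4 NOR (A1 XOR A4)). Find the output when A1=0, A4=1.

Substituting: (1 NOR (0 XOR 1))
= 0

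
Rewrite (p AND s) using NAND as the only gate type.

((p NAND s) NAND (p NAND s))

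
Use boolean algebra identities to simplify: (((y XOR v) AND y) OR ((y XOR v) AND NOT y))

By distribution ((E AND v) OR (E AND NOT v) = E):
= (y XOR v)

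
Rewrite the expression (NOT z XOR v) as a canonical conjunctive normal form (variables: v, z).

(v OR NOT z) AND (NOT v OR z)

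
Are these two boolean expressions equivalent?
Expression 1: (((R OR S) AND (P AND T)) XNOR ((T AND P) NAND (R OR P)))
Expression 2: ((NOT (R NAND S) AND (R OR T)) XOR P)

No. Counterexample: with T=0, R=0, P=1, S=0, Expression 1 = 0 but Expression 2 = 1.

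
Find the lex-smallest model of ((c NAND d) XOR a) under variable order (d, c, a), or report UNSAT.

d=0, c=0, a=0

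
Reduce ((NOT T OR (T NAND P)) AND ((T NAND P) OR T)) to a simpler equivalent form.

By distribution ((E OR v) AND (E OR NOT v) = E):
= (T NAND P)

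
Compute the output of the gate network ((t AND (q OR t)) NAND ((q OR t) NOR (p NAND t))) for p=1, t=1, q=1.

Substituting: ((1 AND (1 OR 1)) NAND ((1 OR 1) NOR (1 NAND 1)))
= 1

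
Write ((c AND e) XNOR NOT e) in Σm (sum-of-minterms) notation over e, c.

Σm(2) = (e AND NOT c)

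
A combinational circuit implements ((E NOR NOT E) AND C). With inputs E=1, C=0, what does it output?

Substituting: ((1 NOR NOT 1) AND 0)
= 0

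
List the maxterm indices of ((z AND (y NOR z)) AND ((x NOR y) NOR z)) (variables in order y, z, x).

ΠM(0, 1, 2, 3, 4, 5, 6, 7) = (y OR z OR x) AND (y OR z OR NOT x) AND (y OR NOT z OR x) AND (y OR NOT z OR NOT x) AND (NOT y OR z OR x) AND (NOT y OR z OR NOT x) AND (NOT y OR NOT z OR x) AND (NOT y OR NOT z OR NOT x)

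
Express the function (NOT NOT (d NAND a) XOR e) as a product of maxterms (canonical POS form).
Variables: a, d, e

ΠM(1, 3, 5, 6) = (a OR d OR NOT e) AND (a OR NOT d OR NOT e) AND (NOT a OR d OR NOT e) AND (NOT a OR NOT d OR e)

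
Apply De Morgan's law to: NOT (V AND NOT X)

NOT V OR X
De Morgan's: NOT(AND of terms) = OR of negations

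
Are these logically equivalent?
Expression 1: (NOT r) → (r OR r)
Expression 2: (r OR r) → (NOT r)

No, Converse is not equivalent to original (counterexample: p=0, r=0)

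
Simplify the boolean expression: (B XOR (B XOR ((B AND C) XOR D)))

By XOR self-cancellation ((E XOR v) XOR v = E):
= ((B AND C) XOR D)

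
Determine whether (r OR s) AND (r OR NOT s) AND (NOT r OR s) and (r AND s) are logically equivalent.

Yes, they are equivalent — the two output columns agree on all 4 assignments:
r | s | Expression 1 | Expression 2
-----------------------------------
0 | 0 | 0 | 0
0 | 1 | 0 | 0
1 | 0 | 0 | 0
1 | 1 | 1 | 1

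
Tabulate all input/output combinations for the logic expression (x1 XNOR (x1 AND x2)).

x2 | x1 | Output
----------------
0 | 0 | 1
0 | 1 | 0
1 | 0 | 1
1 | 1 | 1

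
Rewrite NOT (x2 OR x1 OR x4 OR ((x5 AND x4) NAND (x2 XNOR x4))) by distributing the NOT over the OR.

NOT x2 AND NOT x1 AND NOT x4 AND NOT ((x5 AND x4) NAND (x2 XNOR x4))
De Morgan's: NOT(OR of terms) = AND of negations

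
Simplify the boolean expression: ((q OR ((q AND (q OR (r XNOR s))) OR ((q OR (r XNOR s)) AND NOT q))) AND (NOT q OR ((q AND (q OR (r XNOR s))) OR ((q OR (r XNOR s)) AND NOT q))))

By distribution ((E OR v) AND (E OR NOT v) = E) then distribution ((E AND v) OR (E AND NOT v) = E):
= (q OR (r XNOR s))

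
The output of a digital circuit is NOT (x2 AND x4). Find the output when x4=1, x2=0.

Substituting: NOT (0 AND 1)
= 1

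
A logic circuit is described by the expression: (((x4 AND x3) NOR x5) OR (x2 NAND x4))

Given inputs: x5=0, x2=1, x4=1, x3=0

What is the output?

Substituting: (((1 AND 0) NOR 0) OR (1 NAND 1))
= 1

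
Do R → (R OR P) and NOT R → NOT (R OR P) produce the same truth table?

No, Inverse is not equivalent to original (counterexample: R=0, P=1)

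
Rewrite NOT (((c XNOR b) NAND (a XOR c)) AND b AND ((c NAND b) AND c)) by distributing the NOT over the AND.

NOT ((c XNOR b) NAND (a XOR c)) OR NOT b OR NOT ((c NAND b) AND c)
De Morgan's: NOT(AND of terms) = OR of negations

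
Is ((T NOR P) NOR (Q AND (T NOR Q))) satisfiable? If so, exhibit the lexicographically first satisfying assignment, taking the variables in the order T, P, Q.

T=0, P=1, Q=0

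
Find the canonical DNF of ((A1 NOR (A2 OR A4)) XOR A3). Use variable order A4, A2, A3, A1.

(NOT A4 AND NOT A2 AND NOT A3 AND NOT A1) OR (NOT A4 AND NOT A2 AND A3 AND A1) OR (NOT A4 AND A2 AND A3 AND NOT A1) OR (NOT A4 AND A2 AND A3 AND A1) OR (A4 AND NOT A2 AND A3 AND NOT A1) OR (A4 AND NOT A2 AND A3 AND A1) OR (A4 AND A2 AND A3 AND NOT A1) OR (A4 AND A2 AND A3 AND A1)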